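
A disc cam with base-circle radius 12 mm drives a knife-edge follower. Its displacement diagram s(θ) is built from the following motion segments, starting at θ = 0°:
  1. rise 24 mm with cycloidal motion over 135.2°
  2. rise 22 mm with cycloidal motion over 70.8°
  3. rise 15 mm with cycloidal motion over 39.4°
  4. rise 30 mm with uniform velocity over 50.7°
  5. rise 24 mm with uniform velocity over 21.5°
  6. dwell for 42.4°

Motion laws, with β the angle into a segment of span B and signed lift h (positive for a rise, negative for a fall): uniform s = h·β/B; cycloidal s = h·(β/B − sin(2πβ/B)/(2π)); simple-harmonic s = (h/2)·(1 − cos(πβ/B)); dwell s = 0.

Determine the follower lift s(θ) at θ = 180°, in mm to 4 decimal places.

seg 1 [0°–135.2°] cycloidal, h=24: full span → s += 24 → s = 24.0000
seg 2 [135.2°–206°] cycloidal, h=22: θ=180° here. β=44.8, B=70.8. 22·(0.6328 − sin(2π·0.6328)/(2π)) = 16.5146 → s = 40.5146

40.5146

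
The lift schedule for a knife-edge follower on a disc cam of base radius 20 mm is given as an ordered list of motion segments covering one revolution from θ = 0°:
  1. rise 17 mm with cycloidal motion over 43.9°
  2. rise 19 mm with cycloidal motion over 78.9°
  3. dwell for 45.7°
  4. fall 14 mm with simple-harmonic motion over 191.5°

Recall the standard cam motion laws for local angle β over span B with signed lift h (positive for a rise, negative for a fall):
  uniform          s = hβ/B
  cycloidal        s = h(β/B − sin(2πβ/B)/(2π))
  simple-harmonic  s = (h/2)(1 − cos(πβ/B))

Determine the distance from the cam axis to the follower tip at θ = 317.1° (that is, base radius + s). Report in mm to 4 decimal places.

seg 1 [0°–43.9°] cycloidal, h=17: full span → s += 17 → s = 17.0000
seg 2 [43.9°–122.8°] cycloidal, h=19: full span → s += 19 → s = 36.0000
seg 3 [122.8°–168.5°] dwell: s stays 36.0000
seg 4 [168.5°–360°] simple-harmonic, h=-14: θ=317.1° here. β=148.6, B=191.5. -14/2·(1 − cos(π·0.7760)) = -12.3368 → s = 23.6632
radial distance = base radius + s = 20 + 23.6632 = 43.6632

43.6632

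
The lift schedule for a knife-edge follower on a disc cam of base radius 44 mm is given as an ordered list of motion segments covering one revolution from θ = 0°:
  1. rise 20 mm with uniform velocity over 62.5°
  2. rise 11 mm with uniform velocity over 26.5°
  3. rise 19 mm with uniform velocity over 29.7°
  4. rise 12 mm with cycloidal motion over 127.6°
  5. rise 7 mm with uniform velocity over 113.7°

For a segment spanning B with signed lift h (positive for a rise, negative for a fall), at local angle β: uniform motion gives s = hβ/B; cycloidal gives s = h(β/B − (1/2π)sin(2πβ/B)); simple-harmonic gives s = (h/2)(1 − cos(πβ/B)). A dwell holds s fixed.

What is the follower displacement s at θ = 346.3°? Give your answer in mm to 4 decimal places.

seg 1 [0°–62.5°] uniform, h=20: full span → s += 20 → s = 20.0000
seg 2 [62.5°–89°] uniform, h=11: full span → s += 11 → s = 31.0000
seg 3 [89°–118.7°] uniform, h=19: full span → s += 19 → s = 50.0000
seg 4 [118.7°–246.3°] cycloidal, h=12: full span → s += 12 → s = 62.0000
seg 5 [246.3°–360°] uniform, h=7: θ=346.3° here. β=100, B=113.7. 7·100/113.7 = 6.1566 → s = 68.1566

68.1566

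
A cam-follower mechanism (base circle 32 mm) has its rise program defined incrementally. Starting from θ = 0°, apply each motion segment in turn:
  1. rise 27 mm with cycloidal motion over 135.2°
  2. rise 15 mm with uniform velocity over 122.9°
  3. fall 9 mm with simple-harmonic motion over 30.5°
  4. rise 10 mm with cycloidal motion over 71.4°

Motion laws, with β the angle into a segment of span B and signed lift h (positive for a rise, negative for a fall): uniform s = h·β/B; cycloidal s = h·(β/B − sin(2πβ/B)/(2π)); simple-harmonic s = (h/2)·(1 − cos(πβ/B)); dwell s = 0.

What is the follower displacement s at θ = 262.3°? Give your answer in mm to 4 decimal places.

seg 1 [0°–135.2°] cycloidal, h=27: full span → s += 27 → s = 27.0000
seg 2 [135.2°–258.1°] uniform, h=15: full span → s += 15 → s = 42.0000
seg 3 [258.1°–288.6°] simple-harmonic, h=-9: θ=262.3° here. β=4.2, B=30.5. -9/2·(1 − cos(π·0.1377)) = -0.4146 → s = 41.5854

41.5854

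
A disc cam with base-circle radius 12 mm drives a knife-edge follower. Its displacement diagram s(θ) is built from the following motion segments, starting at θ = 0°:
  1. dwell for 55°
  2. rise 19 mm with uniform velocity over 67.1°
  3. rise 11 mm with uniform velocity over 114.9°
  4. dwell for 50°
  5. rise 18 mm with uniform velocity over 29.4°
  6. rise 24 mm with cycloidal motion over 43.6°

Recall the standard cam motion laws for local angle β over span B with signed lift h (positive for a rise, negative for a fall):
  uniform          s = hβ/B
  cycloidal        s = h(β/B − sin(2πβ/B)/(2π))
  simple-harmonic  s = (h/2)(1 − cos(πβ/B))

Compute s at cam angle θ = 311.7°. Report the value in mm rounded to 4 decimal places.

seg 1 [0°–55°] dwell: s stays 0.0000
seg 2 [55°–122.1°] uniform, h=19: full span → s += 19 → s = 19.0000
seg 3 [122.1°–237°] uniform, h=11: full span → s += 11 → s = 30.0000
seg 4 [237°–287°] dwell: s stays 30.0000
seg 5 [287°–316.4°] uniform, h=18: θ=311.7° here. β=24.7, B=29.4. 18·24.7/29.4 = 15.1224 → s = 45.1224

45.1224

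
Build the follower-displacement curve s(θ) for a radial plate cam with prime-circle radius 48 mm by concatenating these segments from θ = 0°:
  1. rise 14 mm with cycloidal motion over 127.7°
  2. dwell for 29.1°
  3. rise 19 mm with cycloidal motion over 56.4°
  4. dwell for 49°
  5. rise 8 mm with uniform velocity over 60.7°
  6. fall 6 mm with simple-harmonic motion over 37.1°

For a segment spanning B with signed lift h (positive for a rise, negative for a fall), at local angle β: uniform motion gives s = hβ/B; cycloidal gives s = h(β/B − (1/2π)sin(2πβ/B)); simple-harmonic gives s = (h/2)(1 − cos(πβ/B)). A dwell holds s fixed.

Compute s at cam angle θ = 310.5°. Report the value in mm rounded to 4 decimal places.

seg 1 [0°–127.7°] cycloidal, h=14: full span → s += 14 → s = 14.0000
seg 2 [127.7°–156.8°] dwell: s stays 14.0000
seg 3 [156.8°–213.2°] cycloidal, h=19: full span → s += 19 → s = 33.0000
seg 4 [213.2°–262.2°] dwell: s stays 33.0000
seg 5 [262.2°–322.9°] uniform, h=8: θ=310.5° here. β=48.3, B=60.7. 8·48.3/60.7 = 6.3657 → s = 39.3657

39.3657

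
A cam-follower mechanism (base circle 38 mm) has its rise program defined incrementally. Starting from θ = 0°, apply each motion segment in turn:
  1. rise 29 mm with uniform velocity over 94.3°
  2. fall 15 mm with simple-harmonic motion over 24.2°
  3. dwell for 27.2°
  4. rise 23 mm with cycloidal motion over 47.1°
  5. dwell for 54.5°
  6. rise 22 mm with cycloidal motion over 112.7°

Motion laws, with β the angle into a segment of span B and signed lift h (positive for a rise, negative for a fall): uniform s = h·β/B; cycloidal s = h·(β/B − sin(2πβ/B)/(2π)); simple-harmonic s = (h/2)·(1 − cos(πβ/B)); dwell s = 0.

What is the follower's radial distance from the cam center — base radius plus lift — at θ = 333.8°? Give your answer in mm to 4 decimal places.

seg 1 [0°–94.3°] uniform, h=29: full span → s += 29 → s = 29.0000
seg 2 [94.3°–118.5°] simple-harmonic, h=-15: full span → s += -15 → s = 14.0000
seg 3 [118.5°–145.7°] dwell: s stays 14.0000
seg 4 [145.7°–192.8°] cycloidal, h=23: full span → s += 23 → s = 37.0000
seg 5 [192.8°–247.3°] dwell: s stays 37.0000
seg 6 [247.3°–360°] cycloidal, h=22: θ=333.8° here. β=86.5, B=112.7. 22·(0.7675 − sin(2π·0.7675)/(2π)) = 20.3657 → s = 57.3657
radial distance = base radius + s = 38 + 57.3657 = 95.3657

95.3657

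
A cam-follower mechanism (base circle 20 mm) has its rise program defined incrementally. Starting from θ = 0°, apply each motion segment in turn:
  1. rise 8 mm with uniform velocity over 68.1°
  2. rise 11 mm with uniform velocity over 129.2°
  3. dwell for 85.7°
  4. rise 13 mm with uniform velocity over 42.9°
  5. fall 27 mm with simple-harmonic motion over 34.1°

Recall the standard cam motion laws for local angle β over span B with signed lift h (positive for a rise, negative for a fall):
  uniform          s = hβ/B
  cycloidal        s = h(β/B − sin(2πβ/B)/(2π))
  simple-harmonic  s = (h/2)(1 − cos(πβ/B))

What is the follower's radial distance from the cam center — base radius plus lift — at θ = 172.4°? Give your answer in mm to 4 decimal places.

seg 1 [0°–68.1°] uniform, h=8: full span → s += 8 → s = 8.0000
seg 2 [68.1°–197.3°] uniform, h=11: θ=172.4° here. β=104.3, B=129.2. 11·104.3/129.2 = 8.8800 → s = 16.8800
radial distance = base radius + s = 20 + 16.8800 = 36.8800

36.8800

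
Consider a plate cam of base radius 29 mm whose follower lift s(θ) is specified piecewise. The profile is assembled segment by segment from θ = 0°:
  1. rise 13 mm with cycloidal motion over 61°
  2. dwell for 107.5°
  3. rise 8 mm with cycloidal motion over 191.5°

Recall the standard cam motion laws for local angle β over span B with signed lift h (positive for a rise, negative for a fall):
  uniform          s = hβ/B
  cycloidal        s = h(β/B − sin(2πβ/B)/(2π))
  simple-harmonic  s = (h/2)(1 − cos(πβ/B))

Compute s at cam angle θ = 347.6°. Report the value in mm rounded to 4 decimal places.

seg 1 [0°–61°] cycloidal, h=13: full span → s += 13 → s = 13.0000
seg 2 [61°–168.5°] dwell: s stays 13.0000
seg 3 [168.5°–360°] cycloidal, h=8: θ=347.6° here. β=179.1, B=191.5. 8·(0.9352 − sin(2π·0.9352)/(2π)) = 7.9858 → s = 20.9858

20.9858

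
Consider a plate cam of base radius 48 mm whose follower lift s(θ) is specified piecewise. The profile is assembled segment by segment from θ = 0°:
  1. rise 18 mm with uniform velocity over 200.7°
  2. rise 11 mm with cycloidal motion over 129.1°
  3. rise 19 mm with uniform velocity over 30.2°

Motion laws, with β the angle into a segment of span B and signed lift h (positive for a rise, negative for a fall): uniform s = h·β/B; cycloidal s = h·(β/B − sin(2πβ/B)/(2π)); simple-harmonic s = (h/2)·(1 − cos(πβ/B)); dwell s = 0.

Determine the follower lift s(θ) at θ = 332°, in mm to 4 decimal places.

seg 1 [0°–200.7°] uniform, h=18: full span → s += 18 → s = 18.0000
seg 2 [200.7°–329.8°] cycloidal, h=11: full span → s += 11 → s = 29.0000
seg 3 [329.8°–360°] uniform, h=19: θ=332° here. β=2.2, B=30.2. 19·2.2/30.2 = 1.3841 → s = 30.3841

30.3841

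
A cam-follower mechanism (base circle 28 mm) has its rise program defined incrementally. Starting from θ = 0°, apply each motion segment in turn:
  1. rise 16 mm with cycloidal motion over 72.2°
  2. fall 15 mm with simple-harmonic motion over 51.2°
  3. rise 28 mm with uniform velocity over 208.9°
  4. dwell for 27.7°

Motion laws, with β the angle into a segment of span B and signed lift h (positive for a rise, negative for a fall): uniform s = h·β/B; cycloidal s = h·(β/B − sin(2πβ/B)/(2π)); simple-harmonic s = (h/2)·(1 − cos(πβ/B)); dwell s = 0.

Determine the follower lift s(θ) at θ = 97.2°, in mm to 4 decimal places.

seg 1 [0°–72.2°] cycloidal, h=16: full span → s += 16 → s = 16.0000
seg 2 [72.2°–123.4°] simple-harmonic, h=-15: θ=97.2° here. β=25, B=51.2. -15/2·(1 − cos(π·0.4883)) = -7.2239 → s = 8.7761

8.7761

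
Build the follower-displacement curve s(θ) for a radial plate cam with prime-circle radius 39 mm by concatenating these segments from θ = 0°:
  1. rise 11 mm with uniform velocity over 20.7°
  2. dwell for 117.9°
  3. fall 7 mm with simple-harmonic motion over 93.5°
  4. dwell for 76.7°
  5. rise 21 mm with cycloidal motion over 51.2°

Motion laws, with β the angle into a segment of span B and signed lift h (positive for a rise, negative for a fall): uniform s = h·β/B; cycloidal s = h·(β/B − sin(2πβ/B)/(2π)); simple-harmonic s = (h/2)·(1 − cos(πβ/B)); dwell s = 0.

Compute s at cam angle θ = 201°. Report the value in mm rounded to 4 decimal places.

seg 1 [0°–20.7°] uniform, h=11: full span → s += 11 → s = 11.0000
seg 2 [20.7°–138.6°] dwell: s stays 11.0000
seg 3 [138.6°–232.1°] simple-harmonic, h=-7: θ=201° here. β=62.4, B=93.5. -7/2·(1 − cos(π·0.6674)) = -5.2568 → s = 5.7432

5.7432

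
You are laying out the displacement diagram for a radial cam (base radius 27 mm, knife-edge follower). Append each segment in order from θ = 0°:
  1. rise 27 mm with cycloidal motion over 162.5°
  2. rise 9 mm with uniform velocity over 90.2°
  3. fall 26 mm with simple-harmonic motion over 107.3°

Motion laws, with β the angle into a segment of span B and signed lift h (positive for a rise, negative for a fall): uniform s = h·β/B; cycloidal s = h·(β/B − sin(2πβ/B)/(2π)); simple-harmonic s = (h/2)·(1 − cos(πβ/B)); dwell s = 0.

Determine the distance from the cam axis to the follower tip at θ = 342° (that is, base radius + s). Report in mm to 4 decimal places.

seg 1 [0°–162.5°] cycloidal, h=27: full span → s += 27 → s = 27.0000
seg 2 [162.5°–252.7°] uniform, h=9: full span → s += 9 → s = 36.0000
seg 3 [252.7°–360°] simple-harmonic, h=-26: θ=342° here. β=89.3, B=107.3. -26/2·(1 − cos(π·0.8322)) = -24.2361 → s = 11.7639
radial distance = base radius + s = 27 + 11.7639 = 38.7639

38.7639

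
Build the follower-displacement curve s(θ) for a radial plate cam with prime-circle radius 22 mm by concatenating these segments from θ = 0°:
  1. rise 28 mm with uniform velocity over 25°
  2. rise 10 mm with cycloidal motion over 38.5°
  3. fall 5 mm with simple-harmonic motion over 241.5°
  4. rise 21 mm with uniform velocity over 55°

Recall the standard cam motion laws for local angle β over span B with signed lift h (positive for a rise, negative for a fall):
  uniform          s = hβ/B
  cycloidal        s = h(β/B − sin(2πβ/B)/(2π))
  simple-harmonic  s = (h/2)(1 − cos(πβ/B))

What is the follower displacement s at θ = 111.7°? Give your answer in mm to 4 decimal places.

seg 1 [0°–25°] uniform, h=28: full span → s += 28 → s = 28.0000
seg 2 [25°–63.5°] cycloidal, h=10: full span → s += 10 → s = 38.0000
seg 3 [63.5°–305°] simple-harmonic, h=-5: θ=111.7° here. β=48.2, B=241.5. -5/2·(1 − cos(π·0.1996)) = -0.4755 → s = 37.5245

37.5245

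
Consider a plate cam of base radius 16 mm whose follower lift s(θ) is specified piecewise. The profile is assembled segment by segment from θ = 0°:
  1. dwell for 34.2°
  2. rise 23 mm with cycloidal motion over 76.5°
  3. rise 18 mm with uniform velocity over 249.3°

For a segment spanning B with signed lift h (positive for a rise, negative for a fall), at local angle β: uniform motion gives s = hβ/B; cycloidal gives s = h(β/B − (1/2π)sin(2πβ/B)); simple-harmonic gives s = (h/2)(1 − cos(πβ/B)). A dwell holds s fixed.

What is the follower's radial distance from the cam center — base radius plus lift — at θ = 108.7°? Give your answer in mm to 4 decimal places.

seg 1 [0°–34.2°] dwell: s stays 0.0000
seg 2 [34.2°–110.7°] cycloidal, h=23: θ=108.7° here. β=74.5, B=76.5. 23·(0.9739 − sin(2π·0.9739)/(2π)) = 22.9973 → s = 22.9973
radial distance = base radius + s = 16 + 22.9973 = 38.9973

38.9973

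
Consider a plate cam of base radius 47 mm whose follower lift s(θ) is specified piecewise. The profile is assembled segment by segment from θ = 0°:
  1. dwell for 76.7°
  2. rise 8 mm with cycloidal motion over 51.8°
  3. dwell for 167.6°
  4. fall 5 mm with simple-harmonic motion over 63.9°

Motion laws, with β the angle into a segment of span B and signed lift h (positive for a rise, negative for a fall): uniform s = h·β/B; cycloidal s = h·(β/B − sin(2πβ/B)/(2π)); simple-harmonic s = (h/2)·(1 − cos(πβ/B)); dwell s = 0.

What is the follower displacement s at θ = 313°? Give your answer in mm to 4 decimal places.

seg 1 [0°–76.7°] dwell: s stays 0.0000
seg 2 [76.7°–128.5°] cycloidal, h=8: full span → s += 8 → s = 8.0000
seg 3 [128.5°–296.1°] dwell: s stays 8.0000
seg 4 [296.1°–360°] simple-harmonic, h=-5: θ=313° here. β=16.9, B=63.9. -5/2·(1 − cos(π·0.2645)) = -0.8144 → s = 7.1856

7.1856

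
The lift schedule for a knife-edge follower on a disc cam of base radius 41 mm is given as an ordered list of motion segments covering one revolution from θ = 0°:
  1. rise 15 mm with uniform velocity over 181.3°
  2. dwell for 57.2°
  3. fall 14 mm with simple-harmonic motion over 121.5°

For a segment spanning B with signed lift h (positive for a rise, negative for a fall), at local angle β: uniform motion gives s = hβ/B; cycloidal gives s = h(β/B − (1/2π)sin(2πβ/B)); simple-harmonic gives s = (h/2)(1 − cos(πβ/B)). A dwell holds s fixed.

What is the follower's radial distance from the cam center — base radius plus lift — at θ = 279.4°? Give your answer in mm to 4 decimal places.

seg 1 [0°–181.3°] uniform, h=15: full span → s += 15 → s = 15.0000
seg 2 [181.3°–238.5°] dwell: s stays 15.0000
seg 3 [238.5°–360°] simple-harmonic, h=-14: θ=279.4° here. β=40.9, B=121.5. -14/2·(1 − cos(π·0.3366)) = -3.5629 → s = 11.4371
radial distance = base radius + s = 41 + 11.4371 = 52.4371

52.4371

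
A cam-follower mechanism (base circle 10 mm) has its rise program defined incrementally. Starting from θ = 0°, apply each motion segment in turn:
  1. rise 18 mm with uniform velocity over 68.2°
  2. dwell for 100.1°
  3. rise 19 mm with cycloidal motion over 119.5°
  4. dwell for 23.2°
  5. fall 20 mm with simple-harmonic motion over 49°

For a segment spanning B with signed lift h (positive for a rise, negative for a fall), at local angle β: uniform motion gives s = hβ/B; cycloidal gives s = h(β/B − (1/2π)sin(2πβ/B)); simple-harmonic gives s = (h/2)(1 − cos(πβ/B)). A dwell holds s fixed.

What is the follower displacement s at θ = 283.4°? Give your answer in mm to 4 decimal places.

seg 1 [0°–68.2°] uniform, h=18: full span → s += 18 → s = 18.0000
seg 2 [68.2°–168.3°] dwell: s stays 18.0000
seg 3 [168.3°–287.8°] cycloidal, h=19: θ=283.4° here. β=115.1, B=119.5. 19·(0.9632 − sin(2π·0.9632)/(2π)) = 18.9938 → s = 36.9938

36.9938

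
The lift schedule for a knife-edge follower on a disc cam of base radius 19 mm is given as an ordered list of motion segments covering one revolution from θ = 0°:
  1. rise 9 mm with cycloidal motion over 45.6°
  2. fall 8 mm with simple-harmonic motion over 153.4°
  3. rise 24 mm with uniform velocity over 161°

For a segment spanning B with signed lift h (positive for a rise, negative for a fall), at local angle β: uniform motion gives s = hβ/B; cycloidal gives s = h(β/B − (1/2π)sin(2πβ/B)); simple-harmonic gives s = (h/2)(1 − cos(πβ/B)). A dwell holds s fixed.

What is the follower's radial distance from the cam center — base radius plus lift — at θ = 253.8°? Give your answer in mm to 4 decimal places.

seg 1 [0°–45.6°] cycloidal, h=9: full span → s += 9 → s = 9.0000
seg 2 [45.6°–199°] simple-harmonic, h=-8: full span → s += -8 → s = 1.0000
seg 3 [199°–360°] uniform, h=24: θ=253.8° here. β=54.8, B=161. 24·54.8/161 = 8.1689 → s = 9.1689
radial distance = base radius + s = 19 + 9.1689 = 28.1689

28.1689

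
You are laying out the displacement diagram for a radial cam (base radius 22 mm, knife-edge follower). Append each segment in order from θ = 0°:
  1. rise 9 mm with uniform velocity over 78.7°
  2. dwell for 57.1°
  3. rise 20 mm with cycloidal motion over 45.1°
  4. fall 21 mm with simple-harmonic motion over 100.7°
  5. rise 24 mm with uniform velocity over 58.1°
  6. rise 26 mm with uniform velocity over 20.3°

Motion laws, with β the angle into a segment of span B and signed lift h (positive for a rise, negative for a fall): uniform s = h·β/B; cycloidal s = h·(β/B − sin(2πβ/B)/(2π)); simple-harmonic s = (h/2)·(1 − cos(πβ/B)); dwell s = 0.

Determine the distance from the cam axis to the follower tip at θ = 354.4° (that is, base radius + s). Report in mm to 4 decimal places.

seg 1 [0°–78.7°] uniform, h=9: full span → s += 9 → s = 9.0000
seg 2 [78.7°–135.8°] dwell: s stays 9.0000
seg 3 [135.8°–180.9°] cycloidal, h=20: full span → s += 20 → s = 29.0000
seg 4 [180.9°–281.6°] simple-harmonic, h=-21: full span → s += -21 → s = 8.0000
seg 5 [281.6°–339.7°] uniform, h=24: full span → s += 24 → s = 32.0000
seg 6 [339.7°–360°] uniform, h=26: θ=354.4° here. β=14.7, B=20.3. 26·14.7/20.3 = 18.8276 → s = 50.8276
radial distance = base radius + s = 22 + 50.8276 = 72.8276

72.8276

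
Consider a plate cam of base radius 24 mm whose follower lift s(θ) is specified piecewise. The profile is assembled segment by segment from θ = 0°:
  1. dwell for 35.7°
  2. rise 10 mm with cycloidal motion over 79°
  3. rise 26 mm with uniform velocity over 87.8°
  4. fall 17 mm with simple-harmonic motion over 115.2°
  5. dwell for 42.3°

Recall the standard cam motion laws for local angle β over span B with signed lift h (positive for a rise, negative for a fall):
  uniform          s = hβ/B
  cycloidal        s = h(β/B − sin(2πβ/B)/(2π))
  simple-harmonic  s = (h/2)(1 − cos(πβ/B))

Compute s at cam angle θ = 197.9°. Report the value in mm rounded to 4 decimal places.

seg 1 [0°–35.7°] dwell: s stays 0.0000
seg 2 [35.7°–114.7°] cycloidal, h=10: full span → s += 10 → s = 10.0000
seg 3 [114.7°–202.5°] uniform, h=26: θ=197.9° here. β=83.2, B=87.8. 26·83.2/87.8 = 24.6378 → s = 34.6378

34.6378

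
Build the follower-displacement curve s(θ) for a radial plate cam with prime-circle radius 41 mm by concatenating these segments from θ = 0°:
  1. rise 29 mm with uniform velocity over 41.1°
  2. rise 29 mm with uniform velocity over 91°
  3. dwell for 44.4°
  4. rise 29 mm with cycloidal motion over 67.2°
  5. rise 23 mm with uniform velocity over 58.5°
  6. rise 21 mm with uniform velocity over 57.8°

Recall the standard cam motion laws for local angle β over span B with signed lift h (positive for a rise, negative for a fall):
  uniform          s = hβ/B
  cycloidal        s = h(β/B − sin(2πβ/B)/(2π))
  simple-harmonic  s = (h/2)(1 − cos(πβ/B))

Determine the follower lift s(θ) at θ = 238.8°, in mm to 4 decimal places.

seg 1 [0°–41.1°] uniform, h=29: full span → s += 29 → s = 29.0000
seg 2 [41.1°–132.1°] uniform, h=29: full span → s += 29 → s = 58.0000
seg 3 [132.1°–176.5°] dwell: s stays 58.0000
seg 4 [176.5°–243.7°] cycloidal, h=29: θ=238.8° here. β=62.3, B=67.2. 29·(0.9271 − sin(2π·0.9271)/(2π)) = 28.9268 → s = 86.9268

86.9268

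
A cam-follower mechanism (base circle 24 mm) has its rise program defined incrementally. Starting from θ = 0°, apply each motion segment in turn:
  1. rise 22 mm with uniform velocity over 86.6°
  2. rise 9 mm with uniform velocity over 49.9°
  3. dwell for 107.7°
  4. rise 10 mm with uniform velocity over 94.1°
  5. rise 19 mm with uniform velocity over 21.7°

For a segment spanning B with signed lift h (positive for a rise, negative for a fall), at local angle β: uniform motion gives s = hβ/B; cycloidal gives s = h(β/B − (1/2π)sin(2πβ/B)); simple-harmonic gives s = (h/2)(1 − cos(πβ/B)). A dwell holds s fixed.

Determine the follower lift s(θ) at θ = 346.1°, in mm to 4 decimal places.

seg 1 [0°–86.6°] uniform, h=22: full span → s += 22 → s = 22.0000
seg 2 [86.6°–136.5°] uniform, h=9: full span → s += 9 → s = 31.0000
seg 3 [136.5°–244.2°] dwell: s stays 31.0000
seg 4 [244.2°–338.3°] uniform, h=10: full span → s += 10 → s = 41.0000
seg 5 [338.3°–360°] uniform, h=19: θ=346.1° here. β=7.8, B=21.7. 19·7.8/21.7 = 6.8295 → s = 47.8295

47.8295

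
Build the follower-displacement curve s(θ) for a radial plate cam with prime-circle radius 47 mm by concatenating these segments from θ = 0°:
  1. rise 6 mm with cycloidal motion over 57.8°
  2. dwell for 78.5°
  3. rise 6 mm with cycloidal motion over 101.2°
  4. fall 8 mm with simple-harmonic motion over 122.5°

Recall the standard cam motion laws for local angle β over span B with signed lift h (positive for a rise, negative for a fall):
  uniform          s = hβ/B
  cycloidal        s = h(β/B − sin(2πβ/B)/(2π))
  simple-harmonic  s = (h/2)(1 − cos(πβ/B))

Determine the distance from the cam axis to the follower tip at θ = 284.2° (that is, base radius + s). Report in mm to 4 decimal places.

seg 1 [0°–57.8°] cycloidal, h=6: full span → s += 6 → s = 6.0000
seg 2 [57.8°–136.3°] dwell: s stays 6.0000
seg 3 [136.3°–237.5°] cycloidal, h=6: full span → s += 6 → s = 12.0000
seg 4 [237.5°–360°] simple-harmonic, h=-8: θ=284.2° here. β=46.7, B=122.5. -8/2·(1 − cos(π·0.3812)) = -2.5418 → s = 9.4582
radial distance = base radius + s = 47 + 9.4582 = 56.4582

56.4582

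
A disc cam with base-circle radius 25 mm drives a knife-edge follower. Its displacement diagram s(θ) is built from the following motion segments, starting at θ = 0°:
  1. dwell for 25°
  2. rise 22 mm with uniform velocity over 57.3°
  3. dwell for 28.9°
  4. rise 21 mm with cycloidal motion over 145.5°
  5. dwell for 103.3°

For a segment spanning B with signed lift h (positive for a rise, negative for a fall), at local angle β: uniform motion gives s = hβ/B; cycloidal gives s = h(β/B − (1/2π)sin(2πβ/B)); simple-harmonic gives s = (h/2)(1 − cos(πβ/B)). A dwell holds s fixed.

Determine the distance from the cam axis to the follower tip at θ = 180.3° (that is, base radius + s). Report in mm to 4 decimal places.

seg 1 [0°–25°] dwell: s stays 0.0000
seg 2 [25°–82.3°] uniform, h=22: full span → s += 22 → s = 22.0000
seg 3 [82.3°–111.2°] dwell: s stays 22.0000
seg 4 [111.2°–256.7°] cycloidal, h=21: θ=180.3° here. β=69.1, B=145.5. 21·(0.4749 − sin(2π·0.4749)/(2π)) = 9.4486 → s = 31.4486
radial distance = base radius + s = 25 + 31.4486 = 56.4486

56.4486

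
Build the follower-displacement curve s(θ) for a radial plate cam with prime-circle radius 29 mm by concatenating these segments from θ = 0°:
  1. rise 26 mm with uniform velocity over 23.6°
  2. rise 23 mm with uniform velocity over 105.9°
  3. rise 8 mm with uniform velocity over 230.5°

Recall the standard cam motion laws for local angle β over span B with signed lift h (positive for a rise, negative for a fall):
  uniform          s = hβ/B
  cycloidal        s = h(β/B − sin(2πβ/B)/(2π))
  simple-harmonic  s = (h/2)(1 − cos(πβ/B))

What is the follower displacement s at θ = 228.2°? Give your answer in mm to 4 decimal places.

seg 1 [0°–23.6°] uniform, h=26: full span → s += 26 → s = 26.0000
seg 2 [23.6°–129.5°] uniform, h=23: full span → s += 23 → s = 49.0000
seg 3 [129.5°–360°] uniform, h=8: θ=228.2° here. β=98.7, B=230.5. 8·98.7/230.5 = 3.4256 → s = 52.4256

52.4256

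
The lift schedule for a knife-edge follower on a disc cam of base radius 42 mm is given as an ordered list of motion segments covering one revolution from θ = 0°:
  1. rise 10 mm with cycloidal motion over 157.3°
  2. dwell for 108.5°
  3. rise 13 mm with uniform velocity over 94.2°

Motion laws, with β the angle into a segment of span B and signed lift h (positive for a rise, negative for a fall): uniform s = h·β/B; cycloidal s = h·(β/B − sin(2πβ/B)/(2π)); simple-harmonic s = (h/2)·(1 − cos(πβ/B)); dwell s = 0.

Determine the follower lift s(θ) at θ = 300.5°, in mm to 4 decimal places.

seg 1 [0°–157.3°] cycloidal, h=10: full span → s += 10 → s = 10.0000
seg 2 [157.3°–265.8°] dwell: s stays 10.0000
seg 3 [265.8°–360°] uniform, h=13: θ=300.5° here. β=34.7, B=94.2. 13·34.7/94.2 = 4.7887 → s = 14.7887

14.7887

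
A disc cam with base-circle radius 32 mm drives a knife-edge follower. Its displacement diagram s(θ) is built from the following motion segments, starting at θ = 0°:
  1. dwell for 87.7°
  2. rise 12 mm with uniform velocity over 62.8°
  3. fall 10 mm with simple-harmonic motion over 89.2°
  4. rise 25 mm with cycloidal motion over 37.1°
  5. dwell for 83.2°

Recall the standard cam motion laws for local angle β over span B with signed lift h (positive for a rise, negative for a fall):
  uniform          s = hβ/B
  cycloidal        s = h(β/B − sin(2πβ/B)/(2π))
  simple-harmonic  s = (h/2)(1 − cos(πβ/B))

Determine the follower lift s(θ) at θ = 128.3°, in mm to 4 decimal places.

seg 1 [0°–87.7°] dwell: s stays 0.0000
seg 2 [87.7°–150.5°] uniform, h=12: θ=128.3° here. β=40.6, B=62.8. 12·40.6/62.8 = 7.7580 → s = 7.7580

7.7580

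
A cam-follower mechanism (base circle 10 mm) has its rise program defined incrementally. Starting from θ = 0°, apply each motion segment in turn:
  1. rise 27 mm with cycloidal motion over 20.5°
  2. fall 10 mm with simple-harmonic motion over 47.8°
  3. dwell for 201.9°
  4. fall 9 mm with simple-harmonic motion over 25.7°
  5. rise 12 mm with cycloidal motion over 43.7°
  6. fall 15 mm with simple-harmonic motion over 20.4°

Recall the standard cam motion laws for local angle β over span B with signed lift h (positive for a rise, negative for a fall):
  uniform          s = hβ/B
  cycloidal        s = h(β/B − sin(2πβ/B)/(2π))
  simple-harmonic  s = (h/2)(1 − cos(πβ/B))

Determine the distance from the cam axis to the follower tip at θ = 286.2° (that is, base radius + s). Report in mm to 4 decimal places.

seg 1 [0°–20.5°] cycloidal, h=27: full span → s += 27 → s = 27.0000
seg 2 [20.5°–68.3°] simple-harmonic, h=-10: full span → s += -10 → s = 17.0000
seg 3 [68.3°–270.2°] dwell: s stays 17.0000
seg 4 [270.2°–295.9°] simple-harmonic, h=-9: θ=286.2° here. β=16, B=25.7. -9/2·(1 − cos(π·0.6226)) = -6.1903 → s = 10.8097
radial distance = base radius + s = 10 + 10.8097 = 20.8097

20.8097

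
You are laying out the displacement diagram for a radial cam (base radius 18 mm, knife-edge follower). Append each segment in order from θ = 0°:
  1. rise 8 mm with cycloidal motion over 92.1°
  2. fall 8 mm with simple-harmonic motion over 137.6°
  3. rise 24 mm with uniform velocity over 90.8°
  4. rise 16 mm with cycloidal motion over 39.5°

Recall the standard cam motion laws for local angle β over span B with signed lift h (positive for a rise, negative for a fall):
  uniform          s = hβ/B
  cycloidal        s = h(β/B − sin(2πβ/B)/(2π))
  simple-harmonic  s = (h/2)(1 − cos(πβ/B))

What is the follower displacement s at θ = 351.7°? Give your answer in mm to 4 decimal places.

seg 1 [0°–92.1°] cycloidal, h=8: full span → s += 8 → s = 8.0000
seg 2 [92.1°–229.7°] simple-harmonic, h=-8: full span → s += -8 → s = 0.0000
seg 3 [229.7°–320.5°] uniform, h=24: full span → s += 24 → s = 24.0000
seg 4 [320.5°–360°] cycloidal, h=16: θ=351.7° here. β=31.2, B=39.5. 16·(0.7899 − sin(2π·0.7899)/(2π)) = 15.1050 → s = 39.1050

39.1050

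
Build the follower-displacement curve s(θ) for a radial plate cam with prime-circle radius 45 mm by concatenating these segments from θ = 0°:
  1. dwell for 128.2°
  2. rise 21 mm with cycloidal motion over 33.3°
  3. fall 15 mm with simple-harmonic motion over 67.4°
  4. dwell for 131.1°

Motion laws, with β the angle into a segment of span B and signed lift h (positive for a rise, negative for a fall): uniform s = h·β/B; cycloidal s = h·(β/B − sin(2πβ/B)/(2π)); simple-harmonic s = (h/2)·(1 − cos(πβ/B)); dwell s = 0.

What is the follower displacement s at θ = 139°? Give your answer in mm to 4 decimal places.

seg 1 [0°–128.2°] dwell: s stays 0.0000
seg 2 [128.2°–161.5°] cycloidal, h=21: θ=139° here. β=10.8, B=33.3. 21·(0.3243 − sin(2π·0.3243)/(2π)) = 3.8264 → s = 3.8264

3.8264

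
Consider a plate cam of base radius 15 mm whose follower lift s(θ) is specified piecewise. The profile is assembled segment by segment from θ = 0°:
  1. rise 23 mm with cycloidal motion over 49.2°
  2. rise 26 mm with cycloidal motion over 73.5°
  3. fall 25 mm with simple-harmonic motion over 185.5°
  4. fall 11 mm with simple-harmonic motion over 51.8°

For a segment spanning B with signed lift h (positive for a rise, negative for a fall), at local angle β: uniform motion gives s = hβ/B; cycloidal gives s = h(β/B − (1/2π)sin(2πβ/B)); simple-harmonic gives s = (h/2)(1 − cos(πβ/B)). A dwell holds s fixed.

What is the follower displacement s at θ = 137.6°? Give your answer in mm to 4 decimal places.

seg 1 [0°–49.2°] cycloidal, h=23: full span → s += 23 → s = 23.0000
seg 2 [49.2°–122.7°] cycloidal, h=26: full span → s += 26 → s = 49.0000
seg 3 [122.7°–308.2°] simple-harmonic, h=-25: θ=137.6° here. β=14.9, B=185.5. -25/2·(1 − cos(π·0.0803)) = -0.3959 → s = 48.6041

48.6041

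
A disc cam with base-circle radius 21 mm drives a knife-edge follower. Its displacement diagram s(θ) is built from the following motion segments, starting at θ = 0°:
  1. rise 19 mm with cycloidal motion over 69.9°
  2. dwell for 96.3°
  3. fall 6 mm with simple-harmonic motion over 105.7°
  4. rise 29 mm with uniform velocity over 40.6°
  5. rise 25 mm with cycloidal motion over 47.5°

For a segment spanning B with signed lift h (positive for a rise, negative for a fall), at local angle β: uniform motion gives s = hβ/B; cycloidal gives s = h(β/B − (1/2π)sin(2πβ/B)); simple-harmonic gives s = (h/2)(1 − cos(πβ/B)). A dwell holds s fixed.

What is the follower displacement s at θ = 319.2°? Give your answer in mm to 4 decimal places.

seg 1 [0°–69.9°] cycloidal, h=19: full span → s += 19 → s = 19.0000
seg 2 [69.9°–166.2°] dwell: s stays 19.0000
seg 3 [166.2°–271.9°] simple-harmonic, h=-6: full span → s += -6 → s = 13.0000
seg 4 [271.9°–312.5°] uniform, h=29: full span → s += 29 → s = 42.0000
seg 5 [312.5°–360°] cycloidal, h=25: θ=319.2° here. β=6.7, B=47.5. 25·(0.1411 − sin(2π·0.1411)/(2π)) = 0.4438 → s = 42.4438

42.4438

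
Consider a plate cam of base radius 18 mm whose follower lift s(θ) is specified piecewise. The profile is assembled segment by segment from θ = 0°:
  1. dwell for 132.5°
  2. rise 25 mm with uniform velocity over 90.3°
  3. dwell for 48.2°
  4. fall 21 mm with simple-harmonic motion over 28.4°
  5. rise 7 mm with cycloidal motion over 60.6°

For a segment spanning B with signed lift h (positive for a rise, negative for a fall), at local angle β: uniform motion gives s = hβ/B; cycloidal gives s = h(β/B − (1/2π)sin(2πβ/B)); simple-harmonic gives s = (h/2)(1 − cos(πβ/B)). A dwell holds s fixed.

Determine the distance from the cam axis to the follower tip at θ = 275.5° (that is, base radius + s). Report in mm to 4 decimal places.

seg 1 [0°–132.5°] dwell: s stays 0.0000
seg 2 [132.5°–222.8°] uniform, h=25: full span → s += 25 → s = 25.0000
seg 3 [222.8°–271°] dwell: s stays 25.0000
seg 4 [271°–299.4°] simple-harmonic, h=-21: θ=275.5° here. β=4.5, B=28.4. -21/2·(1 − cos(π·0.1585)) = -1.2743 → s = 23.7257
radial distance = base radius + s = 18 + 23.7257 = 41.7257

41.7257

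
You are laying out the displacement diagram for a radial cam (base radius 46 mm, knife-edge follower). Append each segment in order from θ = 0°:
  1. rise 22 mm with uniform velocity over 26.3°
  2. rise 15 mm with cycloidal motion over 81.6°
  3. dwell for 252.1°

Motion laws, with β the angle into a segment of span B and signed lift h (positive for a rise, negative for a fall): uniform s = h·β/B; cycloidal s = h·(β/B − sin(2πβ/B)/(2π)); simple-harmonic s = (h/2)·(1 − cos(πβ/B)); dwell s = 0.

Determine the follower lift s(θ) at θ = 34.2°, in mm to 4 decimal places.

seg 1 [0°–26.3°] uniform, h=22: full span → s += 22 → s = 22.0000
seg 2 [26.3°–107.9°] cycloidal, h=15: θ=34.2° here. β=7.9, B=81.6. 15·(0.0968 − sin(2π·0.0968)/(2π)) = 0.0879 → s = 22.0879

22.0879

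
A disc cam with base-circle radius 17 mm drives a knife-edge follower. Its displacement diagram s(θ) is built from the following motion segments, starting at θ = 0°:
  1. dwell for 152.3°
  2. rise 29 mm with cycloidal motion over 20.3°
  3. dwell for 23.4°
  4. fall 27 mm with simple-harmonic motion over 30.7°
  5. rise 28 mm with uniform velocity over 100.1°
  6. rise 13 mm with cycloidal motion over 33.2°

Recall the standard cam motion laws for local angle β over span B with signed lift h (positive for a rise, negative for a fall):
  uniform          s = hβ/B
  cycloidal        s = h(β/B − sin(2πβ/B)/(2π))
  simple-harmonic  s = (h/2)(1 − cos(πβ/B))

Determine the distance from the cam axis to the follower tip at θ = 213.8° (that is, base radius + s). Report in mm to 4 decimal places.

seg 1 [0°–152.3°] dwell: s stays 0.0000
seg 2 [152.3°–172.6°] cycloidal, h=29: full span → s += 29 → s = 29.0000
seg 3 [172.6°–196°] dwell: s stays 29.0000
seg 4 [196°–226.7°] simple-harmonic, h=-27: θ=213.8° here. β=17.8, B=30.7. -27/2·(1 − cos(π·0.5798)) = -16.8493 → s = 12.1507
radial distance = base radius + s = 17 + 12.1507 = 29.1507

29.1507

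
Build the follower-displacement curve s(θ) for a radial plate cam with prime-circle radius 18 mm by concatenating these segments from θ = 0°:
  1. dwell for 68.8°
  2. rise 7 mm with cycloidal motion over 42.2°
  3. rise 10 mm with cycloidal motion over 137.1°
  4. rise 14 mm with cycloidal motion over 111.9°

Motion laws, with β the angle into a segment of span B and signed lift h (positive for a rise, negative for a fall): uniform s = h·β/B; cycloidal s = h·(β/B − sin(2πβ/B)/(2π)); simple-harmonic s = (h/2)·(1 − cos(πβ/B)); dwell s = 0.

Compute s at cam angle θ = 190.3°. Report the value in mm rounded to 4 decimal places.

seg 1 [0°–68.8°] dwell: s stays 0.0000
seg 2 [68.8°–111°] cycloidal, h=7: full span → s += 7 → s = 7.0000
seg 3 [111°–248.1°] cycloidal, h=10: θ=190.3° here. β=79.3, B=137.1. 10·(0.5784 − sin(2π·0.5784)/(2π)) = 6.5369 → s = 13.5369

13.5369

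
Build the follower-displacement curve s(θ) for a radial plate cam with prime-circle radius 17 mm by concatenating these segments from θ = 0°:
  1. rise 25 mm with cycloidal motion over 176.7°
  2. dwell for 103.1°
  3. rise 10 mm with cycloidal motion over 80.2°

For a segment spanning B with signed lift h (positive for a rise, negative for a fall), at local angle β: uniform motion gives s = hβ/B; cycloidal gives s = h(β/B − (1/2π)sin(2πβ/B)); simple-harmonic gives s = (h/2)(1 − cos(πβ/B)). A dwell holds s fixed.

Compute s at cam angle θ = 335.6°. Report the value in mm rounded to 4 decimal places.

seg 1 [0°–176.7°] cycloidal, h=25: full span → s += 25 → s = 25.0000
seg 2 [176.7°–279.8°] dwell: s stays 25.0000
seg 3 [279.8°–360°] cycloidal, h=10: θ=335.6° here. β=55.8, B=80.2. 10·(0.6958 − sin(2π·0.6958)/(2π)) = 8.4576 → s = 33.4576

33.4576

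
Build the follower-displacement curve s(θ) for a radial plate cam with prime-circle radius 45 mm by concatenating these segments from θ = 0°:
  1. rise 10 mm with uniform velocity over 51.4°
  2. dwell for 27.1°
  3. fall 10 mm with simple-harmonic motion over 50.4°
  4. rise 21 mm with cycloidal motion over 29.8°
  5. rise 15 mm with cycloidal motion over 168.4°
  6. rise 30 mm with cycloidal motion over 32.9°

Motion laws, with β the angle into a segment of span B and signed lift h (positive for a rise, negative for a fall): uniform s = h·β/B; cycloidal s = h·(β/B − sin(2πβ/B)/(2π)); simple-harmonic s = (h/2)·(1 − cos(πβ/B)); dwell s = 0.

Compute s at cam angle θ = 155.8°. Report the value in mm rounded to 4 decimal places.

seg 1 [0°–51.4°] uniform, h=10: full span → s += 10 → s = 10.0000
seg 2 [51.4°–78.5°] dwell: s stays 10.0000
seg 3 [78.5°–128.9°] simple-harmonic, h=-10: full span → s += -10 → s = 0.0000
seg 4 [128.9°–158.7°] cycloidal, h=21: θ=155.8° here. β=26.9, B=29.8. 21·(0.9027 − sin(2π·0.9027)/(2π)) = 20.8750 → s = 20.8750

20.8750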